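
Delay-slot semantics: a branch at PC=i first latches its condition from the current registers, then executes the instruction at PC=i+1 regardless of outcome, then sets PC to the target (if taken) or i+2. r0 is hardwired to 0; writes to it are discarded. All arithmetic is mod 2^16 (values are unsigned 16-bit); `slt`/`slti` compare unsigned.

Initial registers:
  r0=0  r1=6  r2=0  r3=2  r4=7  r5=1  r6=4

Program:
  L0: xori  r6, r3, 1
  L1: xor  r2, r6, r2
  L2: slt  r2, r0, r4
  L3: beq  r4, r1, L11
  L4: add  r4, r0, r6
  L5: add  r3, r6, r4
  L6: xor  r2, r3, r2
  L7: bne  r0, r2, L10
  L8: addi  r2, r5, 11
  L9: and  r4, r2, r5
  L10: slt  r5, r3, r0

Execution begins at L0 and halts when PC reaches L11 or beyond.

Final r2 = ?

12

PC=0  xori  r6, r3, 1        | r0=0 r1=6 r2=0 r3=2 r4=7 r5=1 r6=3
PC=1  xor  r2, r6, r2        | r0=0 r1=6 r2=3 r3=2 r4=7 r5=1 r6=3
PC=2  slt  r2, r0, r4        | r0=0 r1=6 r2=1 r3=2 r4=7 r5=1 r6=3
PC=3  beq  r4, r1, L11       | r0=0 r1=6 r2=1 r3=2 r4=7 r5=1 r6=3  [not taken]
PC=4  add  r4, r0, r6        | r0=0 r1=6 r2=1 r3=2 r4=3 r5=1 r6=3
PC=5  add  r3, r6, r4        | r0=0 r1=6 r2=1 r3=6 r4=3 r5=1 r6=3
PC=6  xor  r2, r3, r2        | r0=0 r1=6 r2=7 r3=6 r4=3 r5=1 r6=3
PC=7  bne  r0, r2, L10       | r0=0 r1=6 r2=7 r3=6 r4=3 r5=1 r6=3  [TAKEN]
PC=8  addi  r2, r5, 11       | r0=0 r1=6 r2=12 r3=6 r4=3 r5=1 r6=3
PC=10 slt  r5, r3, r0        | r0=0 r1=6 r2=12 r3=6 r4=3 r5=0 r6=3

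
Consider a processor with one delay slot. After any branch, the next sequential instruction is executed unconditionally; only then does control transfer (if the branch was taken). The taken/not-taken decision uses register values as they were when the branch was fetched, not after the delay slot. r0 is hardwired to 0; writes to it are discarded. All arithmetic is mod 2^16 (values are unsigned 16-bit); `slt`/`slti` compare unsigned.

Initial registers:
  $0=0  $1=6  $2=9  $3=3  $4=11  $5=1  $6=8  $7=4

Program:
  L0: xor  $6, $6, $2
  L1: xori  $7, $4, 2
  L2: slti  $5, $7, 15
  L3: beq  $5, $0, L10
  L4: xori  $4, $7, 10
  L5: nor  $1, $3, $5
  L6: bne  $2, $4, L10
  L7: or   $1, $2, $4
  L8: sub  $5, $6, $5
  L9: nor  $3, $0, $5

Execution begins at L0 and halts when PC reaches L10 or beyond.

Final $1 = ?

11

[0] xor  $6, $6, $2  →  {$0:0, $1:6, $2:9, $3:3, $4:11, $5:1, $6:1, $7:4}
[1] xori  $7, $4, 2  →  {$0:0, $1:6, $2:9, $3:3, $4:11, $5:1, $6:1, $7:9}
[2] slti  $5, $7, 15  →  {$0:0, $1:6, $2:9, $3:3, $4:11, $5:1, $6:1, $7:9}
[3] beq  $5, $0, L10  →  {$0:0, $1:6, $2:9, $3:3, $4:11, $5:1, $6:1, $7:9}  ⟨branch fallthrough⟩
[4] xori  $4, $7, 10  →  {$0:0, $1:6, $2:9, $3:3, $4:3, $5:1, $6:1, $7:9}
[5] nor  $1, $3, $5  →  {$0:0, $1:65532, $2:9, $3:3, $4:3, $5:1, $6:1, $7:9}
[6] bne  $2, $4, L10  →  {$0:0, $1:65532, $2:9, $3:3, $4:3, $5:1, $6:1, $7:9}  ⟨branch taken⟩
[7] or   $1, $2, $4  →  {$0:0, $1:11, $2:9, $3:3, $4:3, $5:1, $6:1, $7:9}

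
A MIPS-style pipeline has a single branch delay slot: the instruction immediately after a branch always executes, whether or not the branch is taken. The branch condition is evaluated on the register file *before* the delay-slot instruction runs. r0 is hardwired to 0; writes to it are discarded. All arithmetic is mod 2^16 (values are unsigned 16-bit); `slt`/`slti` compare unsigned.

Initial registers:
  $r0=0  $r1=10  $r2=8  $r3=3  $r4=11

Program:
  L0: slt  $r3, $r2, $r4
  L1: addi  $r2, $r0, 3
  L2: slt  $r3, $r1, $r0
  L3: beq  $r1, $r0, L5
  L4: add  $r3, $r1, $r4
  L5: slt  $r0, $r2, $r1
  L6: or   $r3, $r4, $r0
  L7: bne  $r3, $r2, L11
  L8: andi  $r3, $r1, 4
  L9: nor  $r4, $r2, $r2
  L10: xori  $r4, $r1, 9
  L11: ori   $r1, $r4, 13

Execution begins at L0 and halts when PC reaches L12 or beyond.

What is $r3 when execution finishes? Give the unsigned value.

PC=0  slt  $r3, $r2, $r4     | $r0=0 $r1=10 $r2=8 $r3=1 $r4=11
PC=1  addi  $r2, $r0, 3      | $r0=0 $r1=10 $r2=3 $r3=1 $r4=11
PC=2  slt  $r3, $r1, $r0     | $r0=0 $r1=10 $r2=3 $r3=0 $r4=11
PC=3  beq  $r1, $r0, L5      | $r0=0 $r1=10 $r2=3 $r3=0 $r4=11  [not taken]
PC=4  add  $r3, $r1, $r4     | $r0=0 $r1=10 $r2=3 $r3=21 $r4=11
PC=5  slt  $r0, $r2, $r1     | $r0=0 $r1=10 $r2=3 $r3=21 $r4=11
PC=6  or   $r3, $r4, $r0     | $r0=0 $r1=10 $r2=3 $r3=11 $r4=11
PC=7  bne  $r3, $r2, L11     | $r0=0 $r1=10 $r2=3 $r3=11 $r4=11  [TAKEN]
PC=8  andi  $r3, $r1, 4      | $r0=0 $r1=10 $r2=3 $r3=0 $r4=11
PC=11 ori   $r1, $r4, 13     | $r0=0 $r1=15 $r2=3 $r3=0 $r4=11

0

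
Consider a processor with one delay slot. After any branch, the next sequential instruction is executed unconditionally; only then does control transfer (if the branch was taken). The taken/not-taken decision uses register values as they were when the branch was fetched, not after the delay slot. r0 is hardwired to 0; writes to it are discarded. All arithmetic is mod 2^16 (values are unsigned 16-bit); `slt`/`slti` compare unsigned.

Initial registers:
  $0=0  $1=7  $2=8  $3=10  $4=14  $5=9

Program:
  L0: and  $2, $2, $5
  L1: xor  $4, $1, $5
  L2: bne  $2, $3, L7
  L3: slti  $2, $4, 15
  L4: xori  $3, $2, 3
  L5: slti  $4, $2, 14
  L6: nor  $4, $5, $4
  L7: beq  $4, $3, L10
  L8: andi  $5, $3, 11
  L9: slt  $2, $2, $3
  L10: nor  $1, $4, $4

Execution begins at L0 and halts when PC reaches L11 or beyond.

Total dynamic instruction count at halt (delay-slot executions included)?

#0 and  $2, $2, $5 ; 0/7/8/10/14/9
#1 xor  $4, $1, $5 ; 0/7/8/10/14/9
#2 bne  $2, $3, L7 ; 0/7/8/10/14/9 ; →target
#3 slti  $2, $4, 15 ; 0/7/1/10/14/9
#7 beq  $4, $3, L10 ; 0/7/1/10/14/9 ; →fallthru
#8 andi  $5, $3, 11 ; 0/7/1/10/14/10
#9 slt  $2, $2, $3 ; 0/7/1/10/14/10
#10 nor  $1, $4, $4 ; 0/65521/1/10/14/10

8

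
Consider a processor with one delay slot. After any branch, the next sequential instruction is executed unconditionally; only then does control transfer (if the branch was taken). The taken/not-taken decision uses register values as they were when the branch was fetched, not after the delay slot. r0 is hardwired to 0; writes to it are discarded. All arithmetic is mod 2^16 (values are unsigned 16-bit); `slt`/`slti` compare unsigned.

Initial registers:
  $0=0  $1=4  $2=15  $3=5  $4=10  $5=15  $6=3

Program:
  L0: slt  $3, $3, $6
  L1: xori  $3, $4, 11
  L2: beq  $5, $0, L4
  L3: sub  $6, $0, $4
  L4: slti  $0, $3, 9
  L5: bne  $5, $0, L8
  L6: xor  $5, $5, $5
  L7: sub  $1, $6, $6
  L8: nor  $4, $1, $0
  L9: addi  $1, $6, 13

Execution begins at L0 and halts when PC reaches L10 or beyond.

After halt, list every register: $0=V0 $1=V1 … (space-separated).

PC=0  slt  $3, $3, $6        | $0=0 $1=4 $2=15 $3=0 $4=10 $5=15 $6=3
PC=1  xori  $3, $4, 11       | $0=0 $1=4 $2=15 $3=1 $4=10 $5=15 $6=3
PC=2  beq  $5, $0, L4        | $0=0 $1=4 $2=15 $3=1 $4=10 $5=15 $6=3  [not taken]
PC=3  sub  $6, $0, $4        | $0=0 $1=4 $2=15 $3=1 $4=10 $5=15 $6=65526
PC=4  slti  $0, $3, 9        | $0=0 $1=4 $2=15 $3=1 $4=10 $5=15 $6=65526
PC=5  bne  $5, $0, L8        | $0=0 $1=4 $2=15 $3=1 $4=10 $5=15 $6=65526  [TAKEN]
PC=6  xor  $5, $5, $5        | $0=0 $1=4 $2=15 $3=1 $4=10 $5=0 $6=65526
PC=8  nor  $4, $1, $0        | $0=0 $1=4 $2=15 $3=1 $4=65531 $5=0 $6=65526
PC=9  addi  $1, $6, 13       | $0=0 $1=3 $2=15 $3=1 $4=65531 $5=0 $6=65526

$0=0 $1=3 $2=15 $3=1 $4=65531 $5=0 $6=65526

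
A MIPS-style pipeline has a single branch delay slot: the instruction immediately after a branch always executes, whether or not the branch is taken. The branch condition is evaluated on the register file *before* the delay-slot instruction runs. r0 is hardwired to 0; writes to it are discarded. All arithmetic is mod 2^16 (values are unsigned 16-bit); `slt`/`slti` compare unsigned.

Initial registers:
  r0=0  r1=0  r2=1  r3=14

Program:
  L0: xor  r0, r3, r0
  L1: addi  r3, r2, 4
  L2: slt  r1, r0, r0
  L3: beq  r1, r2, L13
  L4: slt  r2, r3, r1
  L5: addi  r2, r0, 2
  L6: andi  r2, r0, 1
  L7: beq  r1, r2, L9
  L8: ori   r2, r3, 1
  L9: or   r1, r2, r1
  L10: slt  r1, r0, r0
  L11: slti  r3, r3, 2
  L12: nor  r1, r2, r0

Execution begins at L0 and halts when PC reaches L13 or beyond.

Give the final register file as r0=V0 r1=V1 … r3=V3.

r0=0 r1=65530 r2=5 r3=0

  step pc=0: xor  r0, r3, r0  regs=(0,0,1,14)
  step pc=1: addi  r3, r2, 4  regs=(0,0,1,5)
  step pc=2: slt  r1, r0, r0  regs=(0,0,1,5)
  step pc=3: beq  r1, r2, L13  cond=F  regs=(0,0,1,5)
  step pc=4: slt  r2, r3, r1  regs=(0,0,0,5)
  step pc=5: addi  r2, r0, 2  regs=(0,0,2,5)
  step pc=6: andi  r2, r0, 1  regs=(0,0,0,5)
  step pc=7: beq  r1, r2, L9  cond=T  regs=(0,0,0,5)
  step pc=8: ori   r2, r3, 1  regs=(0,0,5,5)
  step pc=9: or   r1, r2, r1  regs=(0,5,5,5)
  step pc=10: slt  r1, r0, r0  regs=(0,0,5,5)
  step pc=11: slti  r3, r3, 2  regs=(0,0,5,0)
  step pc=12: nor  r1, r2, r0  regs=(0,65530,5,0)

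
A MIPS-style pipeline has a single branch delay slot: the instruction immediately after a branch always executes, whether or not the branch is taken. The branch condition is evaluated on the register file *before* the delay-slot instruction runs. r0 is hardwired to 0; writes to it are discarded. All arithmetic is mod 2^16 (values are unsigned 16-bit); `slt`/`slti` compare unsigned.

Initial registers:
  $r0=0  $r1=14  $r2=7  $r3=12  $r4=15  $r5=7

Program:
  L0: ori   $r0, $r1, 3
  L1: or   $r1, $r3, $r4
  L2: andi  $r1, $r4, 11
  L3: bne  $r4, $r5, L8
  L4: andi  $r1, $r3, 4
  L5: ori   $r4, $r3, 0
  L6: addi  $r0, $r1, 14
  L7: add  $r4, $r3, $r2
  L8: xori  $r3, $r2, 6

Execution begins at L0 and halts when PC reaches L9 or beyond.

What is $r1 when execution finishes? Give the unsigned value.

PC=0  ori   $r0, $r1, 3      | $r0=0 $r1=14 $r2=7 $r3=12 $r4=15 $r5=7
PC=1  or   $r1, $r3, $r4     | $r0=0 $r1=15 $r2=7 $r3=12 $r4=15 $r5=7
PC=2  andi  $r1, $r4, 11     | $r0=0 $r1=11 $r2=7 $r3=12 $r4=15 $r5=7
PC=3  bne  $r4, $r5, L8      | $r0=0 $r1=11 $r2=7 $r3=12 $r4=15 $r5=7  [TAKEN]
PC=4  andi  $r1, $r3, 4      | $r0=0 $r1=4 $r2=7 $r3=12 $r4=15 $r5=7
PC=8  xori  $r3, $r2, 6      | $r0=0 $r1=4 $r2=7 $r3=1 $r4=15 $r5=7

4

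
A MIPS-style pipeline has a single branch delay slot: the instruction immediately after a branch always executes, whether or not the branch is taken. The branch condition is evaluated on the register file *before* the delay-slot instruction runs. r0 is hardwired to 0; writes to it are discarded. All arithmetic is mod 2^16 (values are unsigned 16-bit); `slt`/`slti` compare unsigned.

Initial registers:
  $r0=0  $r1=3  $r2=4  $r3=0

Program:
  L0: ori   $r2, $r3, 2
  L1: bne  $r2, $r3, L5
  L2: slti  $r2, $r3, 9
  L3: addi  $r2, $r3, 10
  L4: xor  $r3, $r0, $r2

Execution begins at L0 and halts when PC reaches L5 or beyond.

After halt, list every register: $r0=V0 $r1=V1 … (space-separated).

  step pc=0: ori   $r2, $r3, 2  regs=(0,3,2,0)
  step pc=1: bne  $r2, $r3, L5  cond=T  regs=(0,3,2,0)
  step pc=2: slti  $r2, $r3, 9  regs=(0,3,1,0)

$r0=0 $r1=3 $r2=1 $r3=0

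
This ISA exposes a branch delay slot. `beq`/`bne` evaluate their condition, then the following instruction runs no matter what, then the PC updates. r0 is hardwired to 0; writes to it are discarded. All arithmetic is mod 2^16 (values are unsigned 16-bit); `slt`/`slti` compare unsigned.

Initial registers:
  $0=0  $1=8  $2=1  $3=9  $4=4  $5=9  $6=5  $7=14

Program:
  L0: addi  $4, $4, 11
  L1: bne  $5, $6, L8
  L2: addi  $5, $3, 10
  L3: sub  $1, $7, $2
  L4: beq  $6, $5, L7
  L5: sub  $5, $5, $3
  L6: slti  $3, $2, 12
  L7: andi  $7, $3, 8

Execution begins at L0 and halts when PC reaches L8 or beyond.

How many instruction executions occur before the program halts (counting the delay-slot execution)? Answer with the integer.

3

PC=0  addi  $4, $4, 11       | $0=0 $1=8 $2=1 $3=9 $4=15 $5=9 $6=5 $7=14
PC=1  bne  $5, $6, L8        | $0=0 $1=8 $2=1 $3=9 $4=15 $5=9 $6=5 $7=14  [TAKEN]
PC=2  addi  $5, $3, 10       | $0=0 $1=8 $2=1 $3=9 $4=15 $5=19 $6=5 $7=14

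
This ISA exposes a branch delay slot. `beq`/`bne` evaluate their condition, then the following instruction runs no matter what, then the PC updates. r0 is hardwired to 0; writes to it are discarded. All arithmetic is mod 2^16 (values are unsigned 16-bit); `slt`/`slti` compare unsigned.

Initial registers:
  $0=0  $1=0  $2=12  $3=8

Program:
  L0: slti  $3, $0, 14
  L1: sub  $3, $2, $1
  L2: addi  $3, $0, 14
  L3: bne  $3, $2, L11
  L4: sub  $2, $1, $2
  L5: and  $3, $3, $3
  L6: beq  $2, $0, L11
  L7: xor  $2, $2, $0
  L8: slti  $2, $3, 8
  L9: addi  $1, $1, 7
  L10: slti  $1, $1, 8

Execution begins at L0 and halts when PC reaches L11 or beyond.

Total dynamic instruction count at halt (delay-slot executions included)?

PC=0  slti  $3, $0, 14       | $0=0 $1=0 $2=12 $3=1
PC=1  sub  $3, $2, $1        | $0=0 $1=0 $2=12 $3=12
PC=2  addi  $3, $0, 14       | $0=0 $1=0 $2=12 $3=14
PC=3  bne  $3, $2, L11       | $0=0 $1=0 $2=12 $3=14  [TAKEN]
PC=4  sub  $2, $1, $2        | $0=0 $1=0 $2=65524 $3=14

5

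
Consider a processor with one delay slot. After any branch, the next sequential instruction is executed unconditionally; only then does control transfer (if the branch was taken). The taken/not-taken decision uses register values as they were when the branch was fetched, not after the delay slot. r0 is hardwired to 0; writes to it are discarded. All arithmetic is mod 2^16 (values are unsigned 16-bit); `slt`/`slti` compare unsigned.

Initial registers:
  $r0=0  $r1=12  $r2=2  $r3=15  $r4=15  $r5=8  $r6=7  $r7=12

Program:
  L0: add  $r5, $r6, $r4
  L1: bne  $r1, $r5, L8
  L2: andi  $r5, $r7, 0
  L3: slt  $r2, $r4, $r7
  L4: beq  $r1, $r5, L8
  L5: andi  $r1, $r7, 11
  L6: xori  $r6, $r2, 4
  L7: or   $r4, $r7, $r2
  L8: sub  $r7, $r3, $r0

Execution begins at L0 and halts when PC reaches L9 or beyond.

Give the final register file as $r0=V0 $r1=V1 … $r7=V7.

$r0=0 $r1=12 $r2=2 $r3=15 $r4=15 $r5=0 $r6=7 $r7=15

[0] add  $r5, $r6, $r4  →  {$r0:0, $r1:12, $r2:2, $r3:15, $r4:15, $r5:22, $r6:7, $r7:12}
[1] bne  $r1, $r5, L8  →  {$r0:0, $r1:12, $r2:2, $r3:15, $r4:15, $r5:22, $r6:7, $r7:12}  ⟨branch taken⟩
[2] andi  $r5, $r7, 0  →  {$r0:0, $r1:12, $r2:2, $r3:15, $r4:15, $r5:0, $r6:7, $r7:12}
[8] sub  $r7, $r3, $r0  →  {$r0:0, $r1:12, $r2:2, $r3:15, $r4:15, $r5:0, $r6:7, $r7:15}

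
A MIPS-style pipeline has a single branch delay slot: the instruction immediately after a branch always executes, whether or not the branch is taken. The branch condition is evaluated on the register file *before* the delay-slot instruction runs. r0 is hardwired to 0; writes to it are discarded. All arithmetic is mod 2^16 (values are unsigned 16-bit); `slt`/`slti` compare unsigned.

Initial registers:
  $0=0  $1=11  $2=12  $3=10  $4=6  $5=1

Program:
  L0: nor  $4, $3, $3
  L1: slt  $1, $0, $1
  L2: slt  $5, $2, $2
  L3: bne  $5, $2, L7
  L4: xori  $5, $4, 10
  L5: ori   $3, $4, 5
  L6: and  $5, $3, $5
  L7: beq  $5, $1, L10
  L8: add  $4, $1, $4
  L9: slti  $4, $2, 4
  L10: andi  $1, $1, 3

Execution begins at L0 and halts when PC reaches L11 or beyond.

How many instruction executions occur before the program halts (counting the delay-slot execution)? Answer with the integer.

9

PC=0  nor  $4, $3, $3        | $0=0 $1=11 $2=12 $3=10 $4=65525 $5=1
PC=1  slt  $1, $0, $1        | $0=0 $1=1 $2=12 $3=10 $4=65525 $5=1
PC=2  slt  $5, $2, $2        | $0=0 $1=1 $2=12 $3=10 $4=65525 $5=0
PC=3  bne  $5, $2, L7        | $0=0 $1=1 $2=12 $3=10 $4=65525 $5=0  [TAKEN]
PC=4  xori  $5, $4, 10       | $0=0 $1=1 $2=12 $3=10 $4=65525 $5=65535
PC=7  beq  $5, $1, L10       | $0=0 $1=1 $2=12 $3=10 $4=65525 $5=65535  [not taken]
PC=8  add  $4, $1, $4        | $0=0 $1=1 $2=12 $3=10 $4=65526 $5=65535
PC=9  slti  $4, $2, 4        | $0=0 $1=1 $2=12 $3=10 $4=0 $5=65535
PC=10 andi  $1, $1, 3        | $0=0 $1=1 $2=12 $3=10 $4=0 $5=65535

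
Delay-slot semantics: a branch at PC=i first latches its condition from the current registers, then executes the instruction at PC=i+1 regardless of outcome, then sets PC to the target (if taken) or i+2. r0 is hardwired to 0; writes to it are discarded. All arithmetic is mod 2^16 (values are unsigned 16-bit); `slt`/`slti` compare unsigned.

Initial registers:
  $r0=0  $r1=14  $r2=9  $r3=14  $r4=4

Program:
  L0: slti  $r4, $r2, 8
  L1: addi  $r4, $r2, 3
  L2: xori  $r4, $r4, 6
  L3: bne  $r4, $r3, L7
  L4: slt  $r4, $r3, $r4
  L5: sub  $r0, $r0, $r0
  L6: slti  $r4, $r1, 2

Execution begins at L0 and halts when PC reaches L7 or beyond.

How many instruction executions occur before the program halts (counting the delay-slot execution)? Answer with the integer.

PC=0  slti  $r4, $r2, 8      | $r0=0 $r1=14 $r2=9 $r3=14 $r4=0
PC=1  addi  $r4, $r2, 3      | $r0=0 $r1=14 $r2=9 $r3=14 $r4=12
PC=2  xori  $r4, $r4, 6      | $r0=0 $r1=14 $r2=9 $r3=14 $r4=10
PC=3  bne  $r4, $r3, L7      | $r0=0 $r1=14 $r2=9 $r3=14 $r4=10  [TAKEN]
PC=4  slt  $r4, $r3, $r4     | $r0=0 $r1=14 $r2=9 $r3=14 $r4=0

5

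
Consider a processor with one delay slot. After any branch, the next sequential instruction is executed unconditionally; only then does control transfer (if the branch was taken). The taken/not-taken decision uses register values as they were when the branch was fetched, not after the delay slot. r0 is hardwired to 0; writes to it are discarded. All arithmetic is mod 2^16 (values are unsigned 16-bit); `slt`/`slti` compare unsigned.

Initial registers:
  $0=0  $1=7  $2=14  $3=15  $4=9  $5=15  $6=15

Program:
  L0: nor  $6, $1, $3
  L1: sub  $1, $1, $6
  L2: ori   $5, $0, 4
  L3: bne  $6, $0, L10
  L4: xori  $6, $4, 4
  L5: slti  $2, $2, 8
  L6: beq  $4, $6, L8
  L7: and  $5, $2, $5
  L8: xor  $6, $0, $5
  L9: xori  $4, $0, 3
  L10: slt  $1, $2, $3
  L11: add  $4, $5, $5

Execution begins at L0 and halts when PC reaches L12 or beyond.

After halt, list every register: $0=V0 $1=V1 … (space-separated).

#0 nor  $6, $1, $3 ; 0/7/14/15/9/15/65520
#1 sub  $1, $1, $6 ; 0/23/14/15/9/15/65520
#2 ori   $5, $0, 4 ; 0/23/14/15/9/4/65520
#3 bne  $6, $0, L10 ; 0/23/14/15/9/4/65520 ; →target
#4 xori  $6, $4, 4 ; 0/23/14/15/9/4/13
#10 slt  $1, $2, $3 ; 0/1/14/15/9/4/13
#11 add  $4, $5, $5 ; 0/1/14/15/8/4/13

$0=0 $1=1 $2=14 $3=15 $4=8 $5=4 $6=13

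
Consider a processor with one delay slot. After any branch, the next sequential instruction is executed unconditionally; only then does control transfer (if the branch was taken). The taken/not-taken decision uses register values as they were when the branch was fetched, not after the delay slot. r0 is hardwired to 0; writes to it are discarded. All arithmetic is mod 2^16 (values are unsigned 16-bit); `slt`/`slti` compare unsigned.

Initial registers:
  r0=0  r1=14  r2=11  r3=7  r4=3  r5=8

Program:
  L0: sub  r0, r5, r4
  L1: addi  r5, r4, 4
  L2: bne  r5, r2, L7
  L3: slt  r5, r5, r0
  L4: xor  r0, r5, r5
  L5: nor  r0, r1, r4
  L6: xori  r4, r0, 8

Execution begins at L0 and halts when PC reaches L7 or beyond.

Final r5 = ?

#0 sub  r0, r5, r4 ; 0/14/11/7/3/8
#1 addi  r5, r4, 4 ; 0/14/11/7/3/7
#2 bne  r5, r2, L7 ; 0/14/11/7/3/7 ; →target
#3 slt  r5, r5, r0 ; 0/14/11/7/3/0

0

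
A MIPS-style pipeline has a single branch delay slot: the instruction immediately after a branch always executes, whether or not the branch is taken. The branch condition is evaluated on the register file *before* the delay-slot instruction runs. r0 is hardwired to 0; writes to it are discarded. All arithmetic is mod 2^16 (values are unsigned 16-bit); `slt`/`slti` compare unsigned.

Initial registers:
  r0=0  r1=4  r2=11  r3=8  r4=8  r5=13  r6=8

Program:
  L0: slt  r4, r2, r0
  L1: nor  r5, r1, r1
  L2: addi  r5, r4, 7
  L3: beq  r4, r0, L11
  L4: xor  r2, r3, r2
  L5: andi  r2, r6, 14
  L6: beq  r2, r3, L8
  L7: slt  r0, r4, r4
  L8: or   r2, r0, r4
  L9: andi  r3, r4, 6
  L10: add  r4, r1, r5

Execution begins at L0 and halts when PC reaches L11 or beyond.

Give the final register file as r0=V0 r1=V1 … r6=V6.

r0=0 r1=4 r2=3 r3=8 r4=0 r5=7 r6=8

PC=0  slt  r4, r2, r0        | r0=0 r1=4 r2=11 r3=8 r4=0 r5=13 r6=8
PC=1  nor  r5, r1, r1        | r0=0 r1=4 r2=11 r3=8 r4=0 r5=65531 r6=8
PC=2  addi  r5, r4, 7        | r0=0 r1=4 r2=11 r3=8 r4=0 r5=7 r6=8
PC=3  beq  r4, r0, L11       | r0=0 r1=4 r2=11 r3=8 r4=0 r5=7 r6=8  [TAKEN]
PC=4  xor  r2, r3, r2        | r0=0 r1=4 r2=3 r3=8 r4=0 r5=7 r6=8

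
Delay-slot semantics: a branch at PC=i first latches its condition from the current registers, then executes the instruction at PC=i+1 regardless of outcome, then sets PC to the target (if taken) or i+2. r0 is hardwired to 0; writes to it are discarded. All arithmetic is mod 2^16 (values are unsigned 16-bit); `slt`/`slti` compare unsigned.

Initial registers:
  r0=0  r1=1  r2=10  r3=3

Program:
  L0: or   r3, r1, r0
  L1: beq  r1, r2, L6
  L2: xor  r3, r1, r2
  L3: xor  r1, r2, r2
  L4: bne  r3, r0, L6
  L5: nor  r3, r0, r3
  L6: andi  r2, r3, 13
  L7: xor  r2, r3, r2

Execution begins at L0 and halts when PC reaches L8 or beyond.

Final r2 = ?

65520

#0 or   r3, r1, r0 ; 0/1/10/1
#1 beq  r1, r2, L6 ; 0/1/10/1 ; →fallthru
#2 xor  r3, r1, r2 ; 0/1/10/11
#3 xor  r1, r2, r2 ; 0/0/10/11
#4 bne  r3, r0, L6 ; 0/0/10/11 ; →target
#5 nor  r3, r0, r3 ; 0/0/10/65524
#6 andi  r2, r3, 13 ; 0/0/4/65524
#7 xor  r2, r3, r2 ; 0/0/65520/65524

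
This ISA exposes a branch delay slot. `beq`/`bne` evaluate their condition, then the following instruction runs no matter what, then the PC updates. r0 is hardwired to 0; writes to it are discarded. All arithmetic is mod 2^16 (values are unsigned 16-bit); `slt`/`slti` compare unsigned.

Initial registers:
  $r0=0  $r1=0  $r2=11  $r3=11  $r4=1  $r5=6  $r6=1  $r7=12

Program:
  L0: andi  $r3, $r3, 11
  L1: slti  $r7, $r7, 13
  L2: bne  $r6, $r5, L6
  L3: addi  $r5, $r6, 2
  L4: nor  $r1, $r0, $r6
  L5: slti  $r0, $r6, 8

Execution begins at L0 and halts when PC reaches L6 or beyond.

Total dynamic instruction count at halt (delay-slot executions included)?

[0] andi  $r3, $r3, 11  →  {$r0:0, $r1:0, $r2:11, $r3:11, $r4:1, $r5:6, $r6:1, $r7:12}
[1] slti  $r7, $r7, 13  →  {$r0:0, $r1:0, $r2:11, $r3:11, $r4:1, $r5:6, $r6:1, $r7:1}
[2] bne  $r6, $r5, L6  →  {$r0:0, $r1:0, $r2:11, $r3:11, $r4:1, $r5:6, $r6:1, $r7:1}  ⟨branch taken⟩
[3] addi  $r5, $r6, 2  →  {$r0:0, $r1:0, $r2:11, $r3:11, $r4:1, $r5:3, $r6:1, $r7:1}

4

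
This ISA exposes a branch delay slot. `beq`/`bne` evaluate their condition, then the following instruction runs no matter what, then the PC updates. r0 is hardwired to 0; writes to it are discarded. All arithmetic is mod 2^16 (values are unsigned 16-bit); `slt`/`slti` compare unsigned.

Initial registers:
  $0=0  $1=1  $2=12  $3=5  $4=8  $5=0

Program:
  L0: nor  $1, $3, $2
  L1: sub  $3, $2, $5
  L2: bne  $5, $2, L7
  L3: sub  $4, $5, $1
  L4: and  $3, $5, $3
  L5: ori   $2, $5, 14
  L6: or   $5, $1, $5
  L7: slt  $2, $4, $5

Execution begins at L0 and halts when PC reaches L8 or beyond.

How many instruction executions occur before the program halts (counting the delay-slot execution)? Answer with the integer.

5

  step pc=0: nor  $1, $3, $2  regs=(0,65522,12,5,8,0)
  step pc=1: sub  $3, $2, $5  regs=(0,65522,12,12,8,0)
  step pc=2: bne  $5, $2, L7  cond=T  regs=(0,65522,12,12,8,0)
  step pc=3: sub  $4, $5, $1  regs=(0,65522,12,12,14,0)
  step pc=7: slt  $2, $4, $5  regs=(0,65522,0,12,14,0)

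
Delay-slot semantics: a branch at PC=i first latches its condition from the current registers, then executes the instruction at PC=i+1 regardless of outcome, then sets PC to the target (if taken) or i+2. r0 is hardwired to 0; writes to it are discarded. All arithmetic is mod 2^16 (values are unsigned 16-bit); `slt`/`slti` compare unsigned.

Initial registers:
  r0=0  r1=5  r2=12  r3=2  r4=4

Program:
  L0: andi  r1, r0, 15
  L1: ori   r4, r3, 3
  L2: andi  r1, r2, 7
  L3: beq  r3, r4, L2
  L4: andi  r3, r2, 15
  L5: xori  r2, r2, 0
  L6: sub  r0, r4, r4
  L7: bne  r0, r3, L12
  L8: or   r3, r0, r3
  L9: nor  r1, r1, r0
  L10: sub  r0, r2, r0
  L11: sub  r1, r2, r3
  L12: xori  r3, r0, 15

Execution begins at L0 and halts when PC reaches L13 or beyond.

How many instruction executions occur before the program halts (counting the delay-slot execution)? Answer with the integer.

10

[0] andi  r1, r0, 15  →  {r0:0, r1:0, r2:12, r3:2, r4:4}
[1] ori   r4, r3, 3  →  {r0:0, r1:0, r2:12, r3:2, r4:3}
[2] andi  r1, r2, 7  →  {r0:0, r1:4, r2:12, r3:2, r4:3}
[3] beq  r3, r4, L2  →  {r0:0, r1:4, r2:12, r3:2, r4:3}  ⟨branch fallthrough⟩
[4] andi  r3, r2, 15  →  {r0:0, r1:4, r2:12, r3:12, r4:3}
[5] xori  r2, r2, 0  →  {r0:0, r1:4, r2:12, r3:12, r4:3}
[6] sub  r0, r4, r4  →  {r0:0, r1:4, r2:12, r3:12, r4:3}
[7] bne  r0, r3, L12  →  {r0:0, r1:4, r2:12, r3:12, r4:3}  ⟨branch taken⟩
[8] or   r3, r0, r3  →  {r0:0, r1:4, r2:12, r3:12, r4:3}
[12] xori  r3, r0, 15  →  {r0:0, r1:4, r2:12, r3:15, r4:3}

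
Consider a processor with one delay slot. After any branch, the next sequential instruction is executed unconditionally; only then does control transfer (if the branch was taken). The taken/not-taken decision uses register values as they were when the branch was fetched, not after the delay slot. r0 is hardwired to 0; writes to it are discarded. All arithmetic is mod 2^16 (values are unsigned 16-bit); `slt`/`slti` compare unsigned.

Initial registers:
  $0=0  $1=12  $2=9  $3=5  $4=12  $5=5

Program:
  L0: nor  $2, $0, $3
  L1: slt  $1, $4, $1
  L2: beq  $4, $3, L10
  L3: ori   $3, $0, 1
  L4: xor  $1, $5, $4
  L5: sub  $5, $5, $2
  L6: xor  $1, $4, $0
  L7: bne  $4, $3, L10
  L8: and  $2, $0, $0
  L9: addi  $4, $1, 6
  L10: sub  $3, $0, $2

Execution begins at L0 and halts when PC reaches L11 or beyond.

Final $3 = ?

PC=0  nor  $2, $0, $3        | $0=0 $1=12 $2=65530 $3=5 $4=12 $5=5
PC=1  slt  $1, $4, $1        | $0=0 $1=0 $2=65530 $3=5 $4=12 $5=5
PC=2  beq  $4, $3, L10       | $0=0 $1=0 $2=65530 $3=5 $4=12 $5=5  [not taken]
PC=3  ori   $3, $0, 1        | $0=0 $1=0 $2=65530 $3=1 $4=12 $5=5
PC=4  xor  $1, $5, $4        | $0=0 $1=9 $2=65530 $3=1 $4=12 $5=5
PC=5  sub  $5, $5, $2        | $0=0 $1=9 $2=65530 $3=1 $4=12 $5=11
PC=6  xor  $1, $4, $0        | $0=0 $1=12 $2=65530 $3=1 $4=12 $5=11
PC=7  bne  $4, $3, L10       | $0=0 $1=12 $2=65530 $3=1 $4=12 $5=11  [TAKEN]
PC=8  and  $2, $0, $0        | $0=0 $1=12 $2=0 $3=1 $4=12 $5=11
PC=10 sub  $3, $0, $2        | $0=0 $1=12 $2=0 $3=0 $4=12 $5=11

0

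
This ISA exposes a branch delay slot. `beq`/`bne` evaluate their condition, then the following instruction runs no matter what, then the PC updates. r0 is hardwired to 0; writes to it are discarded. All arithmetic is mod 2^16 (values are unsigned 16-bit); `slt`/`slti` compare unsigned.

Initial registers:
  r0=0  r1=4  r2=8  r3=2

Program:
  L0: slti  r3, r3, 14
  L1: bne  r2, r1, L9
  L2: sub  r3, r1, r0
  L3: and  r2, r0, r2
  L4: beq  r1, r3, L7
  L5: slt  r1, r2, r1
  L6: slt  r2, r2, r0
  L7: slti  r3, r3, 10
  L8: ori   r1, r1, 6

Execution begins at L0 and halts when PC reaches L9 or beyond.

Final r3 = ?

4

  step pc=0: slti  r3, r3, 14  regs=(0,4,8,1)
  step pc=1: bne  r2, r1, L9  cond=T  regs=(0,4,8,1)
  step pc=2: sub  r3, r1, r0  regs=(0,4,8,4)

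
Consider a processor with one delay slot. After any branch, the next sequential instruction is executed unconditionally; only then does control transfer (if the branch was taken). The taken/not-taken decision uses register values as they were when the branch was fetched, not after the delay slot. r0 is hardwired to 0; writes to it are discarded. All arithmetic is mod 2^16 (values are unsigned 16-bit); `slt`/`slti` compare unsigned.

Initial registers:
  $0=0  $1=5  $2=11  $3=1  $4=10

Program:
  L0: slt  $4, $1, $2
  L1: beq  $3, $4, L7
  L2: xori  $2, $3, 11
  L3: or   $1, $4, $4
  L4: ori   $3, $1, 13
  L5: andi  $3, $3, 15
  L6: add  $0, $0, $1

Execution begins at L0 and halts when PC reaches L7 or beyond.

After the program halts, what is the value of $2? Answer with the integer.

10

  step pc=0: slt  $4, $1, $2  regs=(0,5,11,1,1)
  step pc=1: beq  $3, $4, L7  cond=T  regs=(0,5,11,1,1)
  step pc=2: xori  $2, $3, 11  regs=(0,5,10,1,1)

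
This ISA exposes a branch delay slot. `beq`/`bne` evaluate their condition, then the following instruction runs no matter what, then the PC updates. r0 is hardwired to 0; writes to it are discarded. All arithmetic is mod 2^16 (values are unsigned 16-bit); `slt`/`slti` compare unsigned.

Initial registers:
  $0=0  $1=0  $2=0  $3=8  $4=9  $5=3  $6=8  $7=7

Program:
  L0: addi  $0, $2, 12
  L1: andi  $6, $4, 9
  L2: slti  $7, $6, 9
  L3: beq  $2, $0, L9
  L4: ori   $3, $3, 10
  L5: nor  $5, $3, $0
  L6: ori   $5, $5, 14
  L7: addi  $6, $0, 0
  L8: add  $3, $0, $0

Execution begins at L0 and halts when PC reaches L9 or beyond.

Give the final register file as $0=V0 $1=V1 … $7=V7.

#0 addi  $0, $2, 12 ; 0/0/0/8/9/3/8/7
#1 andi  $6, $4, 9 ; 0/0/0/8/9/3/9/7
#2 slti  $7, $6, 9 ; 0/0/0/8/9/3/9/0
#3 beq  $2, $0, L9 ; 0/0/0/8/9/3/9/0 ; →target
#4 ori   $3, $3, 10 ; 0/0/0/10/9/3/9/0

$0=0 $1=0 $2=0 $3=10 $4=9 $5=3 $6=9 $7=0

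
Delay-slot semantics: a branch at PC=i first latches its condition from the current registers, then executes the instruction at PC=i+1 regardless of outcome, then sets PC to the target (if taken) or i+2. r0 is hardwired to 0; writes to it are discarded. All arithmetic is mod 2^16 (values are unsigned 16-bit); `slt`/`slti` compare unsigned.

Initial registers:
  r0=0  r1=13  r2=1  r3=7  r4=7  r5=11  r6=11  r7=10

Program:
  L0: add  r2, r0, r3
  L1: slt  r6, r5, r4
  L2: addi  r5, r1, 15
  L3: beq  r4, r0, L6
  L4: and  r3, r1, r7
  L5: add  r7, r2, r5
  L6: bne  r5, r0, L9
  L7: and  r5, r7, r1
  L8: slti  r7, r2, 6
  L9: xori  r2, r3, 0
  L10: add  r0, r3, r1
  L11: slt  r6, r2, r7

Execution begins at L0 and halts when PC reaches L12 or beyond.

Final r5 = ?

[0] add  r2, r0, r3  →  {r0:0, r1:13, r2:7, r3:7, r4:7, r5:11, r6:11, r7:10}
[1] slt  r6, r5, r4  →  {r0:0, r1:13, r2:7, r3:7, r4:7, r5:11, r6:0, r7:10}
[2] addi  r5, r1, 15  →  {r0:0, r1:13, r2:7, r3:7, r4:7, r5:28, r6:0, r7:10}
[3] beq  r4, r0, L6  →  {r0:0, r1:13, r2:7, r3:7, r4:7, r5:28, r6:0, r7:10}  ⟨branch fallthrough⟩
[4] and  r3, r1, r7  →  {r0:0, r1:13, r2:7, r3:8, r4:7, r5:28, r6:0, r7:10}
[5] add  r7, r2, r5  →  {r0:0, r1:13, r2:7, r3:8, r4:7, r5:28, r6:0, r7:35}
[6] bne  r5, r0, L9  →  {r0:0, r1:13, r2:7, r3:8, r4:7, r5:28, r6:0, r7:35}  ⟨branch taken⟩
[7] and  r5, r7, r1  →  {r0:0, r1:13, r2:7, r3:8, r4:7, r5:1, r6:0, r7:35}
[9] xori  r2, r3, 0  →  {r0:0, r1:13, r2:8, r3:8, r4:7, r5:1, r6:0, r7:35}
[10] add  r0, r3, r1  →  {r0:0, r1:13, r2:8, r3:8, r4:7, r5:1, r6:0, r7:35}
[11] slt  r6, r2, r7  →  {r0:0, r1:13, r2:8, r3:8, r4:7, r5:1, r6:1, r7:35}

1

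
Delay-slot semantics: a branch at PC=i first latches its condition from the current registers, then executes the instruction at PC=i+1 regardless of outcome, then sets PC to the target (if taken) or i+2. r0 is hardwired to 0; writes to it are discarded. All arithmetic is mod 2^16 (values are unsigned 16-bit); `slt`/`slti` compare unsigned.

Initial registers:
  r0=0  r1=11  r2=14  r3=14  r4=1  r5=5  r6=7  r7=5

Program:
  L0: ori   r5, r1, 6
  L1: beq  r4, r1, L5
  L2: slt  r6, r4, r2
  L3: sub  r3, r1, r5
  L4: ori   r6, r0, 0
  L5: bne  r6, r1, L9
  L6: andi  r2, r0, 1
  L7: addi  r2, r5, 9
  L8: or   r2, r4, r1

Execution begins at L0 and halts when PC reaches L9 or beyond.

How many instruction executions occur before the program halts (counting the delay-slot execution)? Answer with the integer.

[0] ori   r5, r1, 6  →  {r0:0, r1:11, r2:14, r3:14, r4:1, r5:15, r6:7, r7:5}
[1] beq  r4, r1, L5  →  {r0:0, r1:11, r2:14, r3:14, r4:1, r5:15, r6:7, r7:5}  ⟨branch fallthrough⟩
[2] slt  r6, r4, r2  →  {r0:0, r1:11, r2:14, r3:14, r4:1, r5:15, r6:1, r7:5}
[3] sub  r3, r1, r5  →  {r0:0, r1:11, r2:14, r3:65532, r4:1, r5:15, r6:1, r7:5}
[4] ori   r6, r0, 0  →  {r0:0, r1:11, r2:14, r3:65532, r4:1, r5:15, r6:0, r7:5}
[5] bne  r6, r1, L9  →  {r0:0, r1:11, r2:14, r3:65532, r4:1, r5:15, r6:0, r7:5}  ⟨branch taken⟩
[6] andi  r2, r0, 1  →  {r0:0, r1:11, r2:0, r3:65532, r4:1, r5:15, r6:0, r7:5}

7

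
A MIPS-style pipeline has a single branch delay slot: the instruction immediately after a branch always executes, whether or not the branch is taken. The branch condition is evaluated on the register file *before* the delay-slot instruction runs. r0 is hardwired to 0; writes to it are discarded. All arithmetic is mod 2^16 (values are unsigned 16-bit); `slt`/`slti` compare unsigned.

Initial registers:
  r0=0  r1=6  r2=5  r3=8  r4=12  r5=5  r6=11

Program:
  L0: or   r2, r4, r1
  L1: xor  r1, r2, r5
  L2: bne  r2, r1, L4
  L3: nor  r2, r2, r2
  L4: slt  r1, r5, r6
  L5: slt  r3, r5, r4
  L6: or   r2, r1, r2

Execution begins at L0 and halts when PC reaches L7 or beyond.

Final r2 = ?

65521

[0] or   r2, r4, r1  →  {r0:0, r1:6, r2:14, r3:8, r4:12, r5:5, r6:11}
[1] xor  r1, r2, r5  →  {r0:0, r1:11, r2:14, r3:8, r4:12, r5:5, r6:11}
[2] bne  r2, r1, L4  →  {r0:0, r1:11, r2:14, r3:8, r4:12, r5:5, r6:11}  ⟨branch taken⟩
[3] nor  r2, r2, r2  →  {r0:0, r1:11, r2:65521, r3:8, r4:12, r5:5, r6:11}
[4] slt  r1, r5, r6  →  {r0:0, r1:1, r2:65521, r3:8, r4:12, r5:5, r6:11}
[5] slt  r3, r5, r4  →  {r0:0, r1:1, r2:65521, r3:1, r4:12, r5:5, r6:11}
[6] or   r2, r1, r2  →  {r0:0, r1:1, r2:65521, r3:1, r4:12, r5:5, r6:11}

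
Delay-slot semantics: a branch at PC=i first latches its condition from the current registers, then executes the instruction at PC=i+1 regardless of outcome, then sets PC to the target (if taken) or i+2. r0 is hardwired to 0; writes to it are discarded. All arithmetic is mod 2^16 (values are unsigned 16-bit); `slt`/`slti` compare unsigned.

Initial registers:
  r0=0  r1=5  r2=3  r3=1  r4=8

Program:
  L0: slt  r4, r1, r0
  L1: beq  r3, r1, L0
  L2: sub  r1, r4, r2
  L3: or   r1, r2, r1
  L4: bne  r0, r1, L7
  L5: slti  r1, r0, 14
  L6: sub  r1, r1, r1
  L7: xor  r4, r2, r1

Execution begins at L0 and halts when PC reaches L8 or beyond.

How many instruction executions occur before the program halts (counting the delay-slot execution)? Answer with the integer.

[0] slt  r4, r1, r0  →  {r0:0, r1:5, r2:3, r3:1, r4:0}
[1] beq  r3, r1, L0  →  {r0:0, r1:5, r2:3, r3:1, r4:0}  ⟨branch fallthrough⟩
[2] sub  r1, r4, r2  →  {r0:0, r1:65533, r2:3, r3:1, r4:0}
[3] or   r1, r2, r1  →  {r0:0, r1:65535, r2:3, r3:1, r4:0}
[4] bne  r0, r1, L7  →  {r0:0, r1:65535, r2:3, r3:1, r4:0}  ⟨branch taken⟩
[5] slti  r1, r0, 14  →  {r0:0, r1:1, r2:3, r3:1, r4:0}
[7] xor  r4, r2, r1  →  {r0:0, r1:1, r2:3, r3:1, r4:2}

7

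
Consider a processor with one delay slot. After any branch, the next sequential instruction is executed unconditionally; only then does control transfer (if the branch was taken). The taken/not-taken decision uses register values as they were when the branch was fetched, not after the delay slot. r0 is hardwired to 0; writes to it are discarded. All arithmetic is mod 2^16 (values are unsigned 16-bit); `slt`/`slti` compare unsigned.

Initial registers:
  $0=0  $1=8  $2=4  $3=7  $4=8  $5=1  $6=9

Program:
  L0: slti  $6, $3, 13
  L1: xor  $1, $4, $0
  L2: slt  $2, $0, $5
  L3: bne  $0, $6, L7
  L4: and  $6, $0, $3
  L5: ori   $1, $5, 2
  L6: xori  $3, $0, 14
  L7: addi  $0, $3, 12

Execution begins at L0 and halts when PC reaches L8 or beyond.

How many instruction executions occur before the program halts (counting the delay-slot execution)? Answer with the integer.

PC=0  slti  $6, $3, 13       | $0=0 $1=8 $2=4 $3=7 $4=8 $5=1 $6=1
PC=1  xor  $1, $4, $0        | $0=0 $1=8 $2=4 $3=7 $4=8 $5=1 $6=1
PC=2  slt  $2, $0, $5        | $0=0 $1=8 $2=1 $3=7 $4=8 $5=1 $6=1
PC=3  bne  $0, $6, L7        | $0=0 $1=8 $2=1 $3=7 $4=8 $5=1 $6=1  [TAKEN]
PC=4  and  $6, $0, $3        | $0=0 $1=8 $2=1 $3=7 $4=8 $5=1 $6=0
PC=7  addi  $0, $3, 12       | $0=0 $1=8 $2=1 $3=7 $4=8 $5=1 $6=0

6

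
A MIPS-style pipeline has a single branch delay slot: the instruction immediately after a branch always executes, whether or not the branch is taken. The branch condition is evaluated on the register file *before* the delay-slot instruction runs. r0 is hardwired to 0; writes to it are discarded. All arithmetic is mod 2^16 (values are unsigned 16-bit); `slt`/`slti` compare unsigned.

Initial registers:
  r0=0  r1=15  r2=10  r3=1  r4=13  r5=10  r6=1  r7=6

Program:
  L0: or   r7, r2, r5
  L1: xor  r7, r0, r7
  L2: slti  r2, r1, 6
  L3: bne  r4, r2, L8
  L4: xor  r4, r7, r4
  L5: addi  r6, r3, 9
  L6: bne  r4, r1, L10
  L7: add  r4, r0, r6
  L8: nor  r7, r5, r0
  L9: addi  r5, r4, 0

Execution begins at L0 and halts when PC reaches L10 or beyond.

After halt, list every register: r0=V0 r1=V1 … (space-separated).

[0] or   r7, r2, r5  →  {r0:0, r1:15, r2:10, r3:1, r4:13, r5:10, r6:1, r7:10}
[1] xor  r7, r0, r7  →  {r0:0, r1:15, r2:10, r3:1, r4:13, r5:10, r6:1, r7:10}
[2] slti  r2, r1, 6  →  {r0:0, r1:15, r2:0, r3:1, r4:13, r5:10, r6:1, r7:10}
[3] bne  r4, r2, L8  →  {r0:0, r1:15, r2:0, r3:1, r4:13, r5:10, r6:1, r7:10}  ⟨branch taken⟩
[4] xor  r4, r7, r4  →  {r0:0, r1:15, r2:0, r3:1, r4:7, r5:10, r6:1, r7:10}
[8] nor  r7, r5, r0  →  {r0:0, r1:15, r2:0, r3:1, r4:7, r5:10, r6:1, r7:65525}
[9] addi  r5, r4, 0  →  {r0:0, r1:15, r2:0, r3:1, r4:7, r5:7, r6:1, r7:65525}

r0=0 r1=15 r2=0 r3=1 r4=7 r5=7 r6=1 r7=65525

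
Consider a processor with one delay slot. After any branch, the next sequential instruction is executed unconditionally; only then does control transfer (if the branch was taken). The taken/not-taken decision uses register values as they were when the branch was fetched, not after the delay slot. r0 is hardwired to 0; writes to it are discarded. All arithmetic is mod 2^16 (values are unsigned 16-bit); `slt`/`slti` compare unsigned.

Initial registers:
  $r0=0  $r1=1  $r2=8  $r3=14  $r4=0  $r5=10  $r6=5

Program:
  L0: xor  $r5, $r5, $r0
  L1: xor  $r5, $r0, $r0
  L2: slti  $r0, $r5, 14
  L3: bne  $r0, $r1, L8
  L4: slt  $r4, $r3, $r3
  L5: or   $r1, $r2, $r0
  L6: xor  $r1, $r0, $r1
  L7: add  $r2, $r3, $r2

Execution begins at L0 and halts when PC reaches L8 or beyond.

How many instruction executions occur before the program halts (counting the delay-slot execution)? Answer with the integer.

5

PC=0  xor  $r5, $r5, $r0     | $r0=0 $r1=1 $r2=8 $r3=14 $r4=0 $r5=10 $r6=5
PC=1  xor  $r5, $r0, $r0     | $r0=0 $r1=1 $r2=8 $r3=14 $r4=0 $r5=0 $r6=5
PC=2  slti  $r0, $r5, 14     | $r0=0 $r1=1 $r2=8 $r3=14 $r4=0 $r5=0 $r6=5
PC=3  bne  $r0, $r1, L8      | $r0=0 $r1=1 $r2=8 $r3=14 $r4=0 $r5=0 $r6=5  [TAKEN]
PC=4  slt  $r4, $r3, $r3     | $r0=0 $r1=1 $r2=8 $r3=14 $r4=0 $r5=0 $r6=5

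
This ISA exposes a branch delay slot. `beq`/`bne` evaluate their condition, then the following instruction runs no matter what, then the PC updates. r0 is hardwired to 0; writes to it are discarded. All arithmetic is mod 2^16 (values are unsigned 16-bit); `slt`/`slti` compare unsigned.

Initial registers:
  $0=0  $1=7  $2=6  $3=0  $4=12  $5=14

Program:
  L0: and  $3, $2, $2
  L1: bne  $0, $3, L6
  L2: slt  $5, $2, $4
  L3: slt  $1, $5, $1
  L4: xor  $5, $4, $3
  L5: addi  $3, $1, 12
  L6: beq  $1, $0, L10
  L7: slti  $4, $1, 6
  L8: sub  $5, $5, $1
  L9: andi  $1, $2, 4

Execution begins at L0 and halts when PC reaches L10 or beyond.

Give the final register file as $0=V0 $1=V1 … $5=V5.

#0 and  $3, $2, $2 ; 0/7/6/6/12/14
#1 bne  $0, $3, L6 ; 0/7/6/6/12/14 ; →target
#2 slt  $5, $2, $4 ; 0/7/6/6/12/1
#6 beq  $1, $0, L10 ; 0/7/6/6/12/1 ; →fallthru
#7 slti  $4, $1, 6 ; 0/7/6/6/0/1
#8 sub  $5, $5, $1 ; 0/7/6/6/0/65530
#9 andi  $1, $2, 4 ; 0/4/6/6/0/65530

$0=0 $1=4 $2=6 $3=6 $4=0 $5=65530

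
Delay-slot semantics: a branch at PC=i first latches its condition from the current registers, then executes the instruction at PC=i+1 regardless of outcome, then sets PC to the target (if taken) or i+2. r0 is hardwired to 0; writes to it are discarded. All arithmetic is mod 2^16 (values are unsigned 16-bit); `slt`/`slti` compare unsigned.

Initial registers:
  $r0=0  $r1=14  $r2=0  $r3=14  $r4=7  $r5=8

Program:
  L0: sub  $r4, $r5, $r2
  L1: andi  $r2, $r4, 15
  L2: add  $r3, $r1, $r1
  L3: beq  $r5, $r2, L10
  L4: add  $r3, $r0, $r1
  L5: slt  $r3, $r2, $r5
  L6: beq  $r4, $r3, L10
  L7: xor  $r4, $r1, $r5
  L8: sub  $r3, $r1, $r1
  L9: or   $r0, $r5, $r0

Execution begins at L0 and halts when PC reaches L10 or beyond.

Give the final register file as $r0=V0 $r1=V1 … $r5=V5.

$r0=0 $r1=14 $r2=8 $r3=14 $r4=8 $r5=8

[0] sub  $r4, $r5, $r2  →  {$r0:0, $r1:14, $r2:0, $r3:14, $r4:8, $r5:8}
[1] andi  $r2, $r4, 15  →  {$r0:0, $r1:14, $r2:8, $r3:14, $r4:8, $r5:8}
[2] add  $r3, $r1, $r1  →  {$r0:0, $r1:14, $r2:8, $r3:28, $r4:8, $r5:8}
[3] beq  $r5, $r2, L10  →  {$r0:0, $r1:14, $r2:8, $r3:28, $r4:8, $r5:8}  ⟨branch taken⟩
[4] add  $r3, $r0, $r1  →  {$r0:0, $r1:14, $r2:8, $r3:14, $r4:8, $r5:8}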